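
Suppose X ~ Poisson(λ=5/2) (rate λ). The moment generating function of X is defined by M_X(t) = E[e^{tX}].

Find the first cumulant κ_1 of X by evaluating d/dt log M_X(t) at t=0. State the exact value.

M_X(t) = e^(5*e^(t)/2 - 5/2)
K_X(t) = log M_X(t) = 5*e^(t)/2 - 5/2
K^(1)(t) = 5*e^(t)/2

κ_1 = K^(1)(0) = 5/2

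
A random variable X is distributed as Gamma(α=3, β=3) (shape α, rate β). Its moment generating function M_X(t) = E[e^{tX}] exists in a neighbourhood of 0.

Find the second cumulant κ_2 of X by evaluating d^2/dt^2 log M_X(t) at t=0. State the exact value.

κ_2 = K′′(0) = 1/3

M_X(t) = 27/(3 - t)^3
K_X(t) = log M_X(t) = -3*log(3 - t) + 3*log(3)
K′(t) = -3/(t - 3)
K′′(t) = 3/(t^2 - 6*t + 9)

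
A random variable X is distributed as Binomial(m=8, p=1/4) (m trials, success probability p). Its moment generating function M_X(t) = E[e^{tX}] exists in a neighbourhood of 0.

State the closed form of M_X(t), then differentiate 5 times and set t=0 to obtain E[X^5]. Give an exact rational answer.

M_X(t) = (e^(t)/4 + 3/4)^8
M′(t) = e^(8*t)/8192 + 21*e^(7*t)/8192 + 189*e^(6*t)/8192 + 945*e^(5*t)/8192 + 2835*e^(4*t)/8192 + 5103*e^(3*t)/8192 + 5103*e^(2*t)/8192 + 2187*e^(t)/8192
M′′(t) = e^(8*t)/1024 + 147*e^(7*t)/8192 + 567*e^(6*t)/4096 + 4725*e^(5*t)/8192 + 2835*e^(4*t)/2048 + 15309*e^(3*t)/8192 + 5103*e^(2*t)/4096 + 2187*e^(t)/8192
M′′′(t) = e^(8*t)/128 + 1029*e^(7*t)/8192 + 1701*e^(6*t)/2048 + 23625*e^(5*t)/8192 + 2835*e^(4*t)/512 + 45927*e^(3*t)/8192 + 5103*e^(2*t)/2048 + 2187*e^(t)/8192
M′′′′(t) = e^(8*t)/16 + 7203*e^(7*t)/8192 + 5103*e^(6*t)/1024 + 118125*e^(5*t)/8192 + 2835*e^(4*t)/128 + 137781*e^(3*t)/8192 + 5103*e^(2*t)/1024 + 2187*e^(t)/8192
M′′′′′(t) = e^(8*t)/2 + 50421*e^(7*t)/8192 + 15309*e^(6*t)/512 + 590625*e^(5*t)/8192 + 2835*e^(4*t)/32 + 413343*e^(3*t)/8192 + 5103*e^(2*t)/512 + 2187*e^(t)/8192

E[X^5] = M′′′′′(0) = 4127/16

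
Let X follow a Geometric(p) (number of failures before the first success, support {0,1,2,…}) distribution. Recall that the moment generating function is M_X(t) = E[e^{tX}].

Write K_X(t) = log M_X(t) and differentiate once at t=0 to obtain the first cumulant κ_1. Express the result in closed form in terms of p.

κ_1 = K′(0) = (1 - p)/p

M_X(t) = p/(-(1 - p)*e^(t) + 1)
K_X(t) = log M_X(t) = log(p) - log(-(1 - p)*e^(t) + 1)
K′(t) = (-p*e^(t) + e^(t))/(p*e^(t) - e^(t) + 1)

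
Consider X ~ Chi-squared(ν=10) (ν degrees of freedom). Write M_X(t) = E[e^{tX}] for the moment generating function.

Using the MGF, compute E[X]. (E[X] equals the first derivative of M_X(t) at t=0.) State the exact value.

E[X] = D[M](0) = 10

M_X(t) = (1 - 2*t)^(-5)
D[M](t) = 10/(64*t^6 - 192*t^5 + 240*t^4 - 160*t^3 + 60*t^2 - 12*t + 1)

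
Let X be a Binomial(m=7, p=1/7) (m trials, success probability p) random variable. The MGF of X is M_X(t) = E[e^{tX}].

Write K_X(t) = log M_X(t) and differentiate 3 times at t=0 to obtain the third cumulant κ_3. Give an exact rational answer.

M_X(t) = (e^(t)/7 + 6/7)^7
K_X(t) = log M_X(t) = 7*log(e^(t)/7 + 6/7)
D^3[K](t) = (-42*e^(2*t) + 252*e^(t))/(e^(3*t) + 18*e^(2*t) + 108*e^(t) + 216)

κ_3 = D^3[K](0) = 30/49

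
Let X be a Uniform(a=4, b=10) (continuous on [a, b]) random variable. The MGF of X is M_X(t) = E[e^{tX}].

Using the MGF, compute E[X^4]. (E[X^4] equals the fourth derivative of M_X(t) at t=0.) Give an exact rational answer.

E[X^4] = M′′′′(0) = 16496/5

M_X(t) = (e^(10*t) - e^(4*t))/(6*t)
M′(t) = (10*t*e^(10*t) - 4*t*e^(4*t) - e^(10*t) + e^(4*t))/(6*t^2)
M′′(t) = (50*t^2*e^(10*t) - 8*t^2*e^(4*t) - 10*t*e^(10*t) + 4*t*e^(4*t) + e^(10*t) - e^(4*t))/(3*t^3)
M′′′(t) = (500*t^3*e^(10*t) - 32*t^3*e^(4*t) - 150*t^2*e^(10*t) + 24*t^2*e^(4*t) + 30*t*e^(10*t) - 12*t*e^(4*t) - 3*e^(10*t) + 3*e^(4*t))/(3*t^4)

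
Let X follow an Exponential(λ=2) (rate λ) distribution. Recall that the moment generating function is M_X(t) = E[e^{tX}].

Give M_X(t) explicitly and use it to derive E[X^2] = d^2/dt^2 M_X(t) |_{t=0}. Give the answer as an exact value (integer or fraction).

E[X^2] = D^2[M](0) = 1/2

M_X(t) = 2/(2 - t)
D^2[M](t) = -4/(t^3 - 6*t^2 + 12*t - 8)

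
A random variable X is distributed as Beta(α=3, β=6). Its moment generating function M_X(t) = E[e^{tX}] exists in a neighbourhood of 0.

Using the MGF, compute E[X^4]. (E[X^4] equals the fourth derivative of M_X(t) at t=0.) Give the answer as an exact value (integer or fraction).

E[X^4] = d^4M/dt^4 |_{t=0} = 1/33

M_X(t) = ₁F₁(3; 9; t)
dM/dt = ₁F₁(4; 10; t)/3
d^2M/dt^2 = 2*₁F₁(5; 11; t)/15
d^3M/dt^3 = 2*₁F₁(6; 12; t)/33
d^4M/dt^4 = ₁F₁(7; 13; t)/33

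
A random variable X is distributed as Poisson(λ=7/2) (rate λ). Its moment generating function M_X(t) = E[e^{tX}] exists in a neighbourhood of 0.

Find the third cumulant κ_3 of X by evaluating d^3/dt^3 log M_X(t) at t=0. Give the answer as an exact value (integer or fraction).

M_X(t) = e^(7*e^(t)/2 - 7/2)
K_X(t) = log M_X(t) = 7*e^(t)/2 - 7/2
K^(3)(t) = 7*e^(t)/2

κ_3 = K^(3)(0) = 7/2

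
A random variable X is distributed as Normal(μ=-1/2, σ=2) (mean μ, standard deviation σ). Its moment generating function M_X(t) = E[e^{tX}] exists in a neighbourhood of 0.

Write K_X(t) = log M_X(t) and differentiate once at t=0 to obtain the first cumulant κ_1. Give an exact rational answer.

M_X(t) = e^(2*t^2 - t/2)
K_X(t) = log M_X(t) = 2*t^2 - t/2
K′(t) = 4*t - 1/2

κ_1 = K′(0) = -1/2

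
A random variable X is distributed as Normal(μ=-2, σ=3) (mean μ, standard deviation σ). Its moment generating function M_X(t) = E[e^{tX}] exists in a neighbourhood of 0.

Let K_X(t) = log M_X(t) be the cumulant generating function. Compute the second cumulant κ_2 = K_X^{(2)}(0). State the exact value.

κ_2 = d^2K/dt^2 |_{t=0} = 9

M_X(t) = e^(9*t^2/2 - 2*t)
K_X(t) = log M_X(t) = 9*t^2/2 - 2*t
dK/dt = 9*t - 2
d^2K/dt^2 = 9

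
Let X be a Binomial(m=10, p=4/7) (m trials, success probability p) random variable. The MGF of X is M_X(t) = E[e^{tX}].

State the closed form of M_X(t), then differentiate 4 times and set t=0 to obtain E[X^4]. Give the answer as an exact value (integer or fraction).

E[X^4] = M^(4)(0) = 533320/343

M_X(t) = (4*e^(t)/7 + 3/7)^10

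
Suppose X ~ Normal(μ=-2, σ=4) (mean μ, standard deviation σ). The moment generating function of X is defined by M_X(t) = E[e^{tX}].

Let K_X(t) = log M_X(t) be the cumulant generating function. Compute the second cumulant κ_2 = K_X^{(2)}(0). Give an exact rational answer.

M_X(t) = e^(8*t^2 - 2*t)
K_X(t) = log M_X(t) = 8*t^2 - 2*t
K^(2)(t) = 16

κ_2 = K^(2)(0) = 16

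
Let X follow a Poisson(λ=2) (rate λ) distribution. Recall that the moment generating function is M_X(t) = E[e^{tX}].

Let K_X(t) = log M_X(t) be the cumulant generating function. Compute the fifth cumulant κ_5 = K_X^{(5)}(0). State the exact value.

κ_5 = K^(5)(0) = 2

M_X(t) = e^(2*e^(t) - 2)
K_X(t) = log M_X(t) = 2*e^(t) - 2
K^(5)(t) = 2*e^(t)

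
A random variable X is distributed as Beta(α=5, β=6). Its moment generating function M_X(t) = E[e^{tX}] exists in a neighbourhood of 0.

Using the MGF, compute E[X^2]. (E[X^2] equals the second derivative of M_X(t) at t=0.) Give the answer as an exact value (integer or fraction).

E[X^2] = M^(2)(0) = 5/22

M_X(t) = ₁F₁(5; 11; t)
M^(2)(t) = 5*₁F₁(7; 13; t)/22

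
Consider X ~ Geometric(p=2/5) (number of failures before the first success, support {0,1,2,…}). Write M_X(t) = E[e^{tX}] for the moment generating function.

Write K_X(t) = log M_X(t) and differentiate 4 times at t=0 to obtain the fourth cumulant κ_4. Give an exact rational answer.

κ_4 = D^4[K](0) = 705/8

M_X(t) = 2/(5*(1 - 3*e^(t)/5))
K_X(t) = log M_X(t) = -log(1 - 3*e^(t)/5) - log(5) + log(2)
D^4[K](t) = (135*e^(3*t) + 900*e^(2*t) + 375*e^(t))/(81*e^(4*t) - 540*e^(3*t) + 1350*e^(2*t) - 1500*e^(t) + 625)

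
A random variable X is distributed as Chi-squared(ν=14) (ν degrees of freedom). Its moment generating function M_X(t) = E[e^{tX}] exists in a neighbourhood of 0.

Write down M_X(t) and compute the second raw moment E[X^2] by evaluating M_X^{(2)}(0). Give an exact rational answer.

E[X^2] = M′′(0) = 224

M_X(t) = (1 - 2*t)^(-7)
M′(t) = 14/(256*t^8 - 1024*t^7 + 1792*t^6 - 1792*t^5 + 1120*t^4 - 448*t^3 + 112*t^2 - 16*t + 1)
M′′(t) = -224/(512*t^9 - 2304*t^8 + 4608*t^7 - 5376*t^6 + 4032*t^5 - 2016*t^4 + 672*t^3 - 144*t^2 + 18*t - 1)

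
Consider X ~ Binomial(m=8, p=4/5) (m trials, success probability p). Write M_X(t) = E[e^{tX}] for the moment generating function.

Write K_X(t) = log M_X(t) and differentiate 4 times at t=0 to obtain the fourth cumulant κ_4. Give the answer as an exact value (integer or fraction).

M_X(t) = (4*e^(t)/5 + 1/5)^8
K_X(t) = log M_X(t) = 8*log(4*e^(t)/5 + 1/5)
K′(t) = 32*e^(t)/(4*e^(t) + 1)
K′′(t) = 32*e^(t)/(16*e^(2*t) + 8*e^(t) + 1)
K′′′(t) = (-128*e^(2*t) + 32*e^(t))/(64*e^(3*t) + 48*e^(2*t) + 12*e^(t) + 1)
K′′′′(t) = (512*e^(3*t) - 512*e^(2*t) + 32*e^(t))/(256*e^(4*t) + 256*e^(3*t) + 96*e^(2*t) + 16*e^(t) + 1)

κ_4 = K′′′′(0) = 32/625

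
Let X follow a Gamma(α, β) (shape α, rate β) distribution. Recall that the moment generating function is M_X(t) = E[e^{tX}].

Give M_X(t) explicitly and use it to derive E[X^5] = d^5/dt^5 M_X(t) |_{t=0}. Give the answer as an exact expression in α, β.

E[X^5] = d^5M/dt^5 |_{t=0} = α*(α^4 + 10*α^3 + 35*α^2 + 50*α + 24)/β^5

M_X(t) = (β/(β - t))^α
dM/dt = -α*β^α*(1/(β - t))^α/(-β + t)
d^2M/dt^2 = (α^2*β^α*(1/(β - t))^α + α*β^α*(1/(β - t))^α)/(β^2 - 2*β*t + t^2)
d^3M/dt^3 = (-α^3*β^α*(1/(β - t))^α - 3*α^2*β^α*(1/(β - t))^α - 2*α*β^α*(1/(β - t))^α)/(-β^3 + 3*β^2*t - 3*β*t^2 + t^3)
d^4M/dt^4 = (α^4*β^α*(1/(β - t))^α + 6*α^3*β^α*(1/(β - t))^α + 11*α^2*β^α*(1/(β - t))^α + 6*α*β^α*(1/(β - t))^α)/(β^4 - 4*β^3*t + 6*β^2*t^2 - 4*β*t^3 + t^4)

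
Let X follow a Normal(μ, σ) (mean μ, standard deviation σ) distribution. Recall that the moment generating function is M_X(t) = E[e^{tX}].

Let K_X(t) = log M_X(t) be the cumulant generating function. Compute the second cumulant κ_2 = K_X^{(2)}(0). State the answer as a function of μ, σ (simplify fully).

M_X(t) = e^(μ*t + σ^2*t^2/2)
K_X(t) = log M_X(t) = μ*t + σ^2*t^2/2
K^(2)(t) = σ^2

κ_2 = K^(2)(0) = σ^2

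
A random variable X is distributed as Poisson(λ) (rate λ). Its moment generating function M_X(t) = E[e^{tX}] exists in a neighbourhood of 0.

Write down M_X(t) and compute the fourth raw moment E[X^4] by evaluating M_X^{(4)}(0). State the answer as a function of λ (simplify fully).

M_X(t) = e^(λ*(e^(t) - 1))
dM/dt = λ*e^(-λ)*e^(t)*e^(λ*e^(t))
d^2M/dt^2 = (λ^2*e^(2*t)*e^(λ*e^(t)) + λ*e^(t)*e^(λ*e^(t)))*e^(-λ)
d^3M/dt^3 = (λ^3*e^(3*t)*e^(λ*e^(t)) + 3*λ^2*e^(2*t)*e^(λ*e^(t)) + λ*e^(t)*e^(λ*e^(t)))*e^(-λ)
d^4M/dt^4 = (λ^4*e^(4*t)*e^(λ*e^(t)) + 6*λ^3*e^(3*t)*e^(λ*e^(t)) + 7*λ^2*e^(2*t)*e^(λ*e^(t)) + λ*e^(t)*e^(λ*e^(t)))*e^(-λ)

E[X^4] = d^4M/dt^4 |_{t=0} = λ*(λ^3 + 6*λ^2 + 7*λ + 1)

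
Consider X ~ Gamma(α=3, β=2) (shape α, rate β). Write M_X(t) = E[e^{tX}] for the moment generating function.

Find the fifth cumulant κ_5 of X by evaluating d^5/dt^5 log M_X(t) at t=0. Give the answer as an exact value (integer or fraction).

M_X(t) = 8/(2 - t)^3
K_X(t) = log M_X(t) = -3*log(2 - t) + 3*log(2)
K′(t) = -3/(t - 2)
K′′(t) = 3/(t^2 - 4*t + 4)
K′′′(t) = -6/(t^3 - 6*t^2 + 12*t - 8)
K′′′′(t) = 18/(t^4 - 8*t^3 + 24*t^2 - 32*t + 16)
K′′′′′(t) = -72/(t^5 - 10*t^4 + 40*t^3 - 80*t^2 + 80*t - 32)

κ_5 = K′′′′′(0) = 9/4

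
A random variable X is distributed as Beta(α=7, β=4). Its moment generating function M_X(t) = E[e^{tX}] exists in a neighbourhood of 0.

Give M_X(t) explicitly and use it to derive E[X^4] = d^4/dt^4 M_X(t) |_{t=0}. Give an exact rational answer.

M_X(t) = ₁F₁(7; 11; t)
D^4[M](t) = 30*₁F₁(11; 15; t)/143

E[X^4] = D^4[M](0) = 30/143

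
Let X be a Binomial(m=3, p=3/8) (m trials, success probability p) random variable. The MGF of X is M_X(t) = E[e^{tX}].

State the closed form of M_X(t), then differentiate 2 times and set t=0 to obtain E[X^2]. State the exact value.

M_X(t) = (3*e^(t)/8 + 5/8)^3
M′(t) = 81*e^(3*t)/512 + 135*e^(2*t)/256 + 225*e^(t)/512
M′′(t) = 243*e^(3*t)/512 + 135*e^(2*t)/128 + 225*e^(t)/512

E[X^2] = M′′(0) = 63/32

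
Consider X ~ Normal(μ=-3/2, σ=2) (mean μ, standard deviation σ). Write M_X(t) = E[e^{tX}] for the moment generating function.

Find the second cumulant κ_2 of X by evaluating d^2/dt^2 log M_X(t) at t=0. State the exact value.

κ_2 = K^(2)(0) = 4

M_X(t) = e^(2*t^2 - 3*t/2)
K_X(t) = log M_X(t) = 2*t^2 - 3*t/2
K^(2)(t) = 4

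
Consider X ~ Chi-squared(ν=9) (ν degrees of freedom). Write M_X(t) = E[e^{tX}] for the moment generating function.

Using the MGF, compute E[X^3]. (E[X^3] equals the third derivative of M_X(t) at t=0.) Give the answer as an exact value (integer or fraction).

M_X(t) = (1 - 2*t)^(-9/2)
dM/dt = -9/(32*t^5*√(1 - 2*t) - 80*t^4*√(1 - 2*t) + 80*t^3*√(1 - 2*t) - 40*t^2*√(1 - 2*t) + 10*t*√(1 - 2*t) - √(1 - 2*t))
d^2M/dt^2 = 99/(64*t^6*√(1 - 2*t) - 192*t^5*√(1 - 2*t) + 240*t^4*√(1 - 2*t) - 160*t^3*√(1 - 2*t) + 60*t^2*√(1 - 2*t) - 12*t*√(1 - 2*t) + √(1 - 2*t))

E[X^3] = d^3M/dt^3 |_{t=0} = 1287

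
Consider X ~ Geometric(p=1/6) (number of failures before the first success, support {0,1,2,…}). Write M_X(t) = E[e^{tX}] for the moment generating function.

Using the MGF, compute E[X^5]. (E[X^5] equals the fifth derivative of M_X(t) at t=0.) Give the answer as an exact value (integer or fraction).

M_X(t) = 1/(6*(1 - 5*e^(t)/6))
M′(t) = 5*e^(t)/(25*e^(2*t) - 60*e^(t) + 36)
M′′(t) = (-25*e^(2*t) - 30*e^(t))/(125*e^(3*t) - 450*e^(2*t) + 540*e^(t) - 216)
M′′′(t) = (125*e^(3*t) + 600*e^(2*t) + 180*e^(t))/(625*e^(4*t) - 3000*e^(3*t) + 5400*e^(2*t) - 4320*e^(t) + 1296)
M′′′′(t) = (-625*e^(4*t) - 8250*e^(3*t) - 9900*e^(2*t) - 1080*e^(t))/(3125*e^(5*t) - 18750*e^(4*t) + 45000*e^(3*t) - 54000*e^(2*t) + 32400*e^(t) - 7776)

E[X^5] = M′′′′′(0) = 544505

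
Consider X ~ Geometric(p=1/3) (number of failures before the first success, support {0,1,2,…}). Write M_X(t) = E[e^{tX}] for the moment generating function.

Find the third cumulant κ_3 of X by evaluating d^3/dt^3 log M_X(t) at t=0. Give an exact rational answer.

M_X(t) = 1/(3*(1 - 2*e^(t)/3))
K_X(t) = log M_X(t) = -log(1 - 2*e^(t)/3) - log(3)
K^(3)(t) = (-12*e^(2*t) - 18*e^(t))/(8*e^(3*t) - 36*e^(2*t) + 54*e^(t) - 27)

κ_3 = K^(3)(0) = 30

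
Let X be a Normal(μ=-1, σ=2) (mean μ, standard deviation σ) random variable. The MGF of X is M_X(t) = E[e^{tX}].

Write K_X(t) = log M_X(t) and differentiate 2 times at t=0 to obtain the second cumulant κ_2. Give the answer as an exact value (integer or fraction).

κ_2 = D^2[K](0) = 4

M_X(t) = e^(2*t^2 - t)
K_X(t) = log M_X(t) = 2*t^2 - t
D^2[K](t) = 4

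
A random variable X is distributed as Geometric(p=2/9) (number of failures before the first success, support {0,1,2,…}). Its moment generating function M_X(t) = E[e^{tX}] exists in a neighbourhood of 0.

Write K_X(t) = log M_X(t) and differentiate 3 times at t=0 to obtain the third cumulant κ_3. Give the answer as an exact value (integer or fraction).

κ_3 = K′′′(0) = 126

M_X(t) = 2/(9*(1 - 7*e^(t)/9))
K_X(t) = log M_X(t) = -log(1 - 7*e^(t)/9) - 2*log(3) + log(2)
K′(t) = -7*e^(t)/(7*e^(t) - 9)
K′′(t) = 63*e^(t)/(49*e^(2*t) - 126*e^(t) + 81)
K′′′(t) = (-441*e^(2*t) - 567*e^(t))/(343*e^(3*t) - 1323*e^(2*t) + 1701*e^(t) - 729)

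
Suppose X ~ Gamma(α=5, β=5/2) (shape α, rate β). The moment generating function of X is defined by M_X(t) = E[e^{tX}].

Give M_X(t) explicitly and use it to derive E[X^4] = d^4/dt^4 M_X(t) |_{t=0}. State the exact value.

E[X^4] = M′′′′(0) = 5376/125

M_X(t) = 3125/(32*(5/2 - t)^5)
M′(t) = 31250/(64*t^6 - 960*t^5 + 6000*t^4 - 20000*t^3 + 37500*t^2 - 37500*t + 15625)
M′′(t) = -375000/(128*t^7 - 2240*t^6 + 16800*t^5 - 70000*t^4 + 175000*t^3 - 262500*t^2 + 218750*t - 78125)
M′′′(t) = 5250000/(256*t^8 - 5120*t^7 + 44800*t^6 - 224000*t^5 + 700000*t^4 - 1400000*t^3 + 1750000*t^2 - 1250000*t + 390625)
M′′′′(t) = -84000000/(512*t^9 - 11520*t^8 + 115200*t^7 - 672000*t^6 + 2520000*t^5 - 6300000*t^4 + 10500000*t^3 - 11250000*t^2 + 7031250*t - 1953125)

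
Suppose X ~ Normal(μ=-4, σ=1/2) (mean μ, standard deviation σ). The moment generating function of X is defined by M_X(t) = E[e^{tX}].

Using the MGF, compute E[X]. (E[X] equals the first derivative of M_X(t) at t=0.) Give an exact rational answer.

E[X] = M^(1)(0) = -4

M_X(t) = e^(t^2/8 - 4*t)
M^(1)(t) = t*e^(-4*t)*e^(t^2/8)/4 - 4*e^(-4*t)*e^(t^2/8)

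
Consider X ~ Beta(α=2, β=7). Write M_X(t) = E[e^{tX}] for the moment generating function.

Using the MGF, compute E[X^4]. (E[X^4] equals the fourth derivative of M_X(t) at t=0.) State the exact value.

M_X(t) = ₁F₁(2; 9; t)
D^4[M](t) = ₁F₁(6; 13; t)/99

E[X^4] = D^4[M](0) = 1/99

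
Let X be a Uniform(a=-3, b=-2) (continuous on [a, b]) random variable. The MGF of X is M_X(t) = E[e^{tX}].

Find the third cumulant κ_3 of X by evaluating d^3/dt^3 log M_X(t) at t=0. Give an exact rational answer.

κ_3 = K′′′(0) = 0

M_X(t) = (e^(-2*t) - e^(-3*t))/t
K_X(t) = log M_X(t) = -log(t) + log(e^(-2*t) - e^(-3*t))
K′(t) = (-2*t*e^(t) + 3*t - e^(t) + 1)/(t*e^(t) - t)
K′′(t) = (-t^2*e^(t) + e^(2*t) - 2*e^(t) + 1)/(t^2*e^(2*t) - 2*t^2*e^(t) + t^2)
K′′′(t) = (t^3*e^(2*t) + t^3*e^(t) - 2*e^(3*t) + 6*e^(2*t) - 6*e^(t) + 2)/(t^3*e^(3*t) - 3*t^3*e^(2*t) + 3*t^3*e^(t) - t^3)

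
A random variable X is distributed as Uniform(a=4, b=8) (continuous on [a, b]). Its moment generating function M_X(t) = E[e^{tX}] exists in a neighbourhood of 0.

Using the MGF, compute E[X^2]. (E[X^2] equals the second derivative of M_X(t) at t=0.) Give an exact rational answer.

M_X(t) = (e^(8*t) - e^(4*t))/(4*t)
M^(2)(t) = (32*t^2*e^(8*t) - 8*t^2*e^(4*t) - 8*t*e^(8*t) + 4*t*e^(4*t) + e^(8*t) - e^(4*t))/(2*t^3)

E[X^2] = M^(2)(0) = 112/3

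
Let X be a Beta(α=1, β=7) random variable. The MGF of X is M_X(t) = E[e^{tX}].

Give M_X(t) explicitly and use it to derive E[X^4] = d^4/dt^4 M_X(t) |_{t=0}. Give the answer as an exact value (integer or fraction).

M_X(t) = ₁F₁(1; 8; t)
M^(4)(t) = ₁F₁(5; 12; t)/330

E[X^4] = M^(4)(0) = 1/330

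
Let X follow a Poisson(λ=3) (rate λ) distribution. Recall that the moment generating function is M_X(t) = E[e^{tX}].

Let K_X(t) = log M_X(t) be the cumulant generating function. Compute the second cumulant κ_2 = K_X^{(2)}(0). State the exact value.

M_X(t) = e^(3*e^(t) - 3)
K_X(t) = log M_X(t) = 3*e^(t) - 3
K′(t) = 3*e^(t)
K′′(t) = 3*e^(t)

κ_2 = K′′(0) = 3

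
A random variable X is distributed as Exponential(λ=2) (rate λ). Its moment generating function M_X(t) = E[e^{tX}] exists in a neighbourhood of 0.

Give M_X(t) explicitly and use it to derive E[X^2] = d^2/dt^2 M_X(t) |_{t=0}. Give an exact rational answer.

M_X(t) = 2/(2 - t)
dM/dt = 2/(t^2 - 4*t + 4)
d^2M/dt^2 = -4/(t^3 - 6*t^2 + 12*t - 8)

E[X^2] = d^2M/dt^2 |_{t=0} = 1/2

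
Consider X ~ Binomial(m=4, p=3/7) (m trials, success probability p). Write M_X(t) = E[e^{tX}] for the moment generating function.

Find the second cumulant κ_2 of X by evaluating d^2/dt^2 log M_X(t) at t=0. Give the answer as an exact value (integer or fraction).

κ_2 = K^(2)(0) = 48/49

M_X(t) = (3*e^(t)/7 + 4/7)^4
K_X(t) = log M_X(t) = 4*log(3*e^(t)/7 + 4/7)
K^(2)(t) = 48*e^(t)/(9*e^(2*t) + 24*e^(t) + 16)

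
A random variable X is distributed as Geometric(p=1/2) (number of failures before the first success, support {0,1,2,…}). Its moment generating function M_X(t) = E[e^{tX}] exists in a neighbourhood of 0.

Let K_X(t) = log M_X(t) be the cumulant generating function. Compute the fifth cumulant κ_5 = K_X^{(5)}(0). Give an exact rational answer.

M_X(t) = 1/(2*(1 - e^(t)/2))
K_X(t) = log M_X(t) = -log(1 - e^(t)/2) - log(2)
K′(t) = -e^(t)/(e^(t) - 2)
K′′(t) = 2*e^(t)/(e^(2*t) - 4*e^(t) + 4)
K′′′(t) = (-2*e^(2*t) - 4*e^(t))/(e^(3*t) - 6*e^(2*t) + 12*e^(t) - 8)
K′′′′(t) = (2*e^(3*t) + 16*e^(2*t) + 8*e^(t))/(e^(4*t) - 8*e^(3*t) + 24*e^(2*t) - 32*e^(t) + 16)
K′′′′′(t) = (-2*e^(4*t) - 44*e^(3*t) - 88*e^(2*t) - 16*e^(t))/(e^(5*t) - 10*e^(4*t) + 40*e^(3*t) - 80*e^(2*t) + 80*e^(t) - 32)

κ_5 = K′′′′′(0) = 150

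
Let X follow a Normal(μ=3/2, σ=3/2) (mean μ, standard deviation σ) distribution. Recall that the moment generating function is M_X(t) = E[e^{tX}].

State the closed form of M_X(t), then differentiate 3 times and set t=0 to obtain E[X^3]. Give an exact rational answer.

E[X^3] = D^3[M](0) = 27/2

M_X(t) = e^(9*t^2/8 + 3*t/2)
D^3[M](t) = 729*t^3*e^(3*t/2)*e^(9*t^2/8)/64 + 729*t^2*e^(3*t/2)*e^(9*t^2/8)/32 + 243*t*e^(3*t/2)*e^(9*t^2/8)/8 + 27*e^(3*t/2)*e^(9*t^2/8)/2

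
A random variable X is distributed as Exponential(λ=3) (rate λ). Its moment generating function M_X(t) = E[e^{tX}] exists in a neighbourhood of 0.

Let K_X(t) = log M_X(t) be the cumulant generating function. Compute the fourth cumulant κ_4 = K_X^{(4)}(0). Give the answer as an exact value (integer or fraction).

M_X(t) = 3/(3 - t)
K_X(t) = log M_X(t) = -log(3 - t) + log(3)
K′(t) = -1/(t - 3)
K′′(t) = 1/(t^2 - 6*t + 9)
K′′′(t) = -2/(t^3 - 9*t^2 + 27*t - 27)
K′′′′(t) = 6/(t^4 - 12*t^3 + 54*t^2 - 108*t + 81)

κ_4 = K′′′′(0) = 2/27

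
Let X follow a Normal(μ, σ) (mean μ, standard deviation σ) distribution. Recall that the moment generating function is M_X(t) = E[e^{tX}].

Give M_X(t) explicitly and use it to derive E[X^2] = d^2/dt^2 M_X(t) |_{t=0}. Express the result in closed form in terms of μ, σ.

E[X^2] = M^(2)(0) = μ^2 + σ^2

M_X(t) = e^(μ*t + σ^2*t^2/2)
M^(2)(t) = μ^2*e^(μ*t)*e^(σ^2*t^2/2) + 2*μ*σ^2*t*e^(μ*t)*e^(σ^2*t^2/2) + σ^4*t^2*e^(μ*t)*e^(σ^2*t^2/2) + σ^2*e^(μ*t)*e^(σ^2*t^2/2)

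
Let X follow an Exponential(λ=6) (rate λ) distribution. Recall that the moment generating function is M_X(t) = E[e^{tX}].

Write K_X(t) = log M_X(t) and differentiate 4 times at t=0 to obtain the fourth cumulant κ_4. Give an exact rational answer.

M_X(t) = 6/(6 - t)
K_X(t) = log M_X(t) = -log(6 - t) + log(6)
D^4[K](t) = 6/(t^4 - 24*t^3 + 216*t^2 - 864*t + 1296)

κ_4 = D^4[K](0) = 1/216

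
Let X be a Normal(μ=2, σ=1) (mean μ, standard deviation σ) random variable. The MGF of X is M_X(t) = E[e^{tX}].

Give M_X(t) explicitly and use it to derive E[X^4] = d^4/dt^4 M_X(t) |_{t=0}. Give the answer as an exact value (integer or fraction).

E[X^4] = M′′′′(0) = 43

M_X(t) = e^(t^2/2 + 2*t)
M′(t) = t*e^(2*t)*e^(t^2/2) + 2*e^(2*t)*e^(t^2/2)
M′′(t) = t^2*e^(2*t)*e^(t^2/2) + 4*t*e^(2*t)*e^(t^2/2) + 5*e^(2*t)*e^(t^2/2)
M′′′(t) = t^3*e^(2*t)*e^(t^2/2) + 6*t^2*e^(2*t)*e^(t^2/2) + 15*t*e^(2*t)*e^(t^2/2) + 14*e^(2*t)*e^(t^2/2)
M′′′′(t) = t^4*e^(2*t)*e^(t^2/2) + 8*t^3*e^(2*t)*e^(t^2/2) + 30*t^2*e^(2*t)*e^(t^2/2) + 56*t*e^(2*t)*e^(t^2/2) + 43*e^(2*t)*e^(t^2/2)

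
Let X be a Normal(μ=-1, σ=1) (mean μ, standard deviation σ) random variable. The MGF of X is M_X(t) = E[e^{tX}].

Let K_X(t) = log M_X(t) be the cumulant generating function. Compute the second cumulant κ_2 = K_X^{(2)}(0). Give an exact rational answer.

κ_2 = D^2[K](0) = 1

M_X(t) = e^(t^2/2 - t)
K_X(t) = log M_X(t) = t^2/2 - t
D^2[K](t) = 1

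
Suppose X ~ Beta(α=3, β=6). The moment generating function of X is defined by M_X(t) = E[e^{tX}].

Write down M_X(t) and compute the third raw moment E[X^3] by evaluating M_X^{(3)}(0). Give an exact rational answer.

E[X^3] = M^(3)(0) = 2/33

M_X(t) = ₁F₁(3; 9; t)
M^(3)(t) = 2*₁F₁(6; 12; t)/33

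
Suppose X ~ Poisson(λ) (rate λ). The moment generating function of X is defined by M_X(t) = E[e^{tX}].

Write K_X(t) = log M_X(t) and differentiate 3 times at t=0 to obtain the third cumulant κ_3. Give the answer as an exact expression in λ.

M_X(t) = e^(λ*(e^(t) - 1))
K_X(t) = log M_X(t) = λ*(e^(t) - 1)
K^(3)(t) = λ*e^(t)

κ_3 = K^(3)(0) = λ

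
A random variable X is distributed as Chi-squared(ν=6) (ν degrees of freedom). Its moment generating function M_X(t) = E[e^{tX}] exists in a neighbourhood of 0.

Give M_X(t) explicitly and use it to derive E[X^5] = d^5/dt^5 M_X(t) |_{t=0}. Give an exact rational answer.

E[X^5] = M′′′′′(0) = 80640

M_X(t) = (1 - 2*t)^(-3)
M′(t) = 6/(16*t^4 - 32*t^3 + 24*t^2 - 8*t + 1)
M′′(t) = -48/(32*t^5 - 80*t^4 + 80*t^3 - 40*t^2 + 10*t - 1)
M′′′(t) = 480/(64*t^6 - 192*t^5 + 240*t^4 - 160*t^3 + 60*t^2 - 12*t + 1)
M′′′′(t) = -5760/(128*t^7 - 448*t^6 + 672*t^5 - 560*t^4 + 280*t^3 - 84*t^2 + 14*t - 1)
M′′′′′(t) = 80640/(256*t^8 - 1024*t^7 + 1792*t^6 - 1792*t^5 + 1120*t^4 - 448*t^3 + 112*t^2 - 16*t + 1)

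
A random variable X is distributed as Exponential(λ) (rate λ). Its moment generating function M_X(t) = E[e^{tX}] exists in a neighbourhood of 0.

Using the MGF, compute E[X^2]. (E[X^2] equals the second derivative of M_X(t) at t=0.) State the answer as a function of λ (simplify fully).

E[X^2] = M^(2)(0) = 2/λ^2

M_X(t) = λ/(λ - t)
M^(2)(t) = -2*λ/(-λ^3 + 3*λ^2*t - 3*λ*t^2 + t^3)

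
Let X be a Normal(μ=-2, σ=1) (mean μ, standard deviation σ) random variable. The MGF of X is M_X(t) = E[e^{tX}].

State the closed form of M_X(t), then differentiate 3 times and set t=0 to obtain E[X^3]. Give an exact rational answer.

E[X^3] = d^3M/dt^3 |_{t=0} = -14

M_X(t) = e^(t^2/2 - 2*t)
dM/dt = t*e^(-2*t)*e^(t^2/2) - 2*e^(-2*t)*e^(t^2/2)
d^2M/dt^2 = (t^2*e^(t^2/2) - 4*t*e^(t^2/2) + 5*e^(t^2/2))*e^(-2*t)
d^3M/dt^3 = (t^3*e^(t^2/2) - 6*t^2*e^(t^2/2) + 15*t*e^(t^2/2) - 14*e^(t^2/2))*e^(-2*t)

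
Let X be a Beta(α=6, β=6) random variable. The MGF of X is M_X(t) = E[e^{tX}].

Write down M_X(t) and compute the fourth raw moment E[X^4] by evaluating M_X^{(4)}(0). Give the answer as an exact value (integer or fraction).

M_X(t) = ₁F₁(6; 12; t)
M′(t) = ₁F₁(7; 13; t)/2
M′′(t) = 7*₁F₁(8; 14; t)/26
M′′′(t) = 2*₁F₁(9; 15; t)/13
M′′′′(t) = 6*₁F₁(10; 16; t)/65

E[X^4] = M′′′′(0) = 6/65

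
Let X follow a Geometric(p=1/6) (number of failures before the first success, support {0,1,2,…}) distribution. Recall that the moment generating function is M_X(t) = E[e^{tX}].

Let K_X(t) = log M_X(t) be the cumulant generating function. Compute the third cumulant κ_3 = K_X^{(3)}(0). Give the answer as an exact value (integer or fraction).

κ_3 = d^3K/dt^3 |_{t=0} = 330

M_X(t) = 1/(6*(1 - 5*e^(t)/6))
K_X(t) = log M_X(t) = -log(1 - 5*e^(t)/6) - log(6)
dK/dt = -5*e^(t)/(5*e^(t) - 6)
d^2K/dt^2 = 30*e^(t)/(25*e^(2*t) - 60*e^(t) + 36)
d^3K/dt^3 = (-150*e^(2*t) - 180*e^(t))/(125*e^(3*t) - 450*e^(2*t) + 540*e^(t) - 216)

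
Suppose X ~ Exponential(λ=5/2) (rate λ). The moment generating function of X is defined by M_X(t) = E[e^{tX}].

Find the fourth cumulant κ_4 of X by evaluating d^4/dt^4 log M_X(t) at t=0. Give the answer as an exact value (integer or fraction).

M_X(t) = 5/(2*(5/2 - t))
K_X(t) = log M_X(t) = -log(5/2 - t) - log(2) + log(5)
K′(t) = -2/(2*t - 5)
K′′(t) = 4/(4*t^2 - 20*t + 25)
K′′′(t) = -16/(8*t^3 - 60*t^2 + 150*t - 125)
K′′′′(t) = 96/(16*t^4 - 160*t^3 + 600*t^2 - 1000*t + 625)

κ_4 = K′′′′(0) = 96/625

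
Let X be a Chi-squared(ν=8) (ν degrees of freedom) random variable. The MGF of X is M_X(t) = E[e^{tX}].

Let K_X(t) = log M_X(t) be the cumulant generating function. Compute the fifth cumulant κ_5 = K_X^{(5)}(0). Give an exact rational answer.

M_X(t) = (1 - 2*t)^(-4)
K_X(t) = log M_X(t) = -4*log(1 - 2*t)
dK/dt = -8/(2*t - 1)
d^2K/dt^2 = 16/(4*t^2 - 4*t + 1)
d^3K/dt^3 = -64/(8*t^3 - 12*t^2 + 6*t - 1)
d^4K/dt^4 = 384/(16*t^4 - 32*t^3 + 24*t^2 - 8*t + 1)
d^5K/dt^5 = -3072/(32*t^5 - 80*t^4 + 80*t^3 - 40*t^2 + 10*t - 1)

κ_5 = d^5K/dt^5 |_{t=0} = 3072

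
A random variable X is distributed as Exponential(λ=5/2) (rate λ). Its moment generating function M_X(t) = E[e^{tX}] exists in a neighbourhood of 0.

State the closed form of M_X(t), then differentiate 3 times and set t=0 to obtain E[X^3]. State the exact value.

M_X(t) = 5/(2*(5/2 - t))
D^3[M](t) = 240/(16*t^4 - 160*t^3 + 600*t^2 - 1000*t + 625)

E[X^3] = D^3[M](0) = 48/125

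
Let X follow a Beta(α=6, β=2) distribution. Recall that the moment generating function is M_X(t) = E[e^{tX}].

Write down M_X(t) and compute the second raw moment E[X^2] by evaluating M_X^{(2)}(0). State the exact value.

M_X(t) = ₁F₁(6; 8; t)
dM/dt = 3*₁F₁(7; 9; t)/4
d^2M/dt^2 = 7*₁F₁(8; 10; t)/12

E[X^2] = d^2M/dt^2 |_{t=0} = 7/12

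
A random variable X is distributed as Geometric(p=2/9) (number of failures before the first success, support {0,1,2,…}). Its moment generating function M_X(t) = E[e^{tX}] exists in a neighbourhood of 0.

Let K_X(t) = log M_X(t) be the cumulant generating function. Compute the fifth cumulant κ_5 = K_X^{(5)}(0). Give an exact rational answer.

M_X(t) = 2/(9*(1 - 7*e^(t)/9))
K_X(t) = log M_X(t) = -log(1 - 7*e^(t)/9) - 2*log(3) + log(2)
dK/dt = -7*e^(t)/(7*e^(t) - 9)
d^2K/dt^2 = 63*e^(t)/(49*e^(2*t) - 126*e^(t) + 81)
d^3K/dt^3 = (-441*e^(2*t) - 567*e^(t))/(343*e^(3*t) - 1323*e^(2*t) + 1701*e^(t) - 729)
d^4K/dt^4 = (3087*e^(3*t) + 15876*e^(2*t) + 5103*e^(t))/(2401*e^(4*t) - 12348*e^(3*t) + 23814*e^(2*t) - 20412*e^(t) + 6561)
d^5K/dt^5 = (-21609*e^(4*t) - 305613*e^(3*t) - 392931*e^(2*t) - 45927*e^(t))/(16807*e^(5*t) - 108045*e^(4*t) + 277830*e^(3*t) - 357210*e^(2*t) + 229635*e^(t) - 59049)

κ_5 = d^5K/dt^5 |_{t=0} = 23940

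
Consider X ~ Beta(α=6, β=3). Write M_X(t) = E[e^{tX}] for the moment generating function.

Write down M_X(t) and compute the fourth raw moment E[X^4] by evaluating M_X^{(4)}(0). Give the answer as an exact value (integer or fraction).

E[X^4] = M′′′′(0) = 14/55

M_X(t) = ₁F₁(6; 9; t)
M′(t) = 2*₁F₁(7; 10; t)/3
M′′(t) = 7*₁F₁(8; 11; t)/15
M′′′(t) = 56*₁F₁(9; 12; t)/165
M′′′′(t) = 14*₁F₁(10; 13; t)/55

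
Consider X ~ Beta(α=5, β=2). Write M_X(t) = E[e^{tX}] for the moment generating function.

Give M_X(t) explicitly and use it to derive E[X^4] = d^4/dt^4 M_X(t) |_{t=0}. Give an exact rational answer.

M_X(t) = ₁F₁(5; 7; t)
D^4[M](t) = ₁F₁(9; 11; t)/3

E[X^4] = D^4[M](0) = 1/3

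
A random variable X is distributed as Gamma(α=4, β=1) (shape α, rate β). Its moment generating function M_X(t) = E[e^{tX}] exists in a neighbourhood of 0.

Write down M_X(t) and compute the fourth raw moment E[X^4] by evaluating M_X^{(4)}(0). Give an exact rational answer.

E[X^4] = D^4[M](0) = 840

M_X(t) = (1 - t)^(-4)
D^4[M](t) = 840/(t^8 - 8*t^7 + 28*t^6 - 56*t^5 + 70*t^4 - 56*t^3 + 28*t^2 - 8*t + 1)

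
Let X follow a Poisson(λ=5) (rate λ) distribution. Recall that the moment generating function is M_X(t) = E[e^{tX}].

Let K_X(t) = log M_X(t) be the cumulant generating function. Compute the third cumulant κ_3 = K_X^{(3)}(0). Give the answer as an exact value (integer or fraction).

M_X(t) = e^(5*e^(t) - 5)
K_X(t) = log M_X(t) = 5*e^(t) - 5
D^3[K](t) = 5*e^(t)

κ_3 = D^3[K](0) = 5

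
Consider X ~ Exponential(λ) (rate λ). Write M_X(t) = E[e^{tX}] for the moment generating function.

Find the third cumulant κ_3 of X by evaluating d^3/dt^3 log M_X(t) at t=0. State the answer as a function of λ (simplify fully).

κ_3 = K^(3)(0) = 2/λ^3

M_X(t) = λ/(λ - t)
K_X(t) = log M_X(t) = log(λ) - log(λ - t)
K^(3)(t) = -2/(-λ^3 + 3*λ^2*t - 3*λ*t^2 + t^3)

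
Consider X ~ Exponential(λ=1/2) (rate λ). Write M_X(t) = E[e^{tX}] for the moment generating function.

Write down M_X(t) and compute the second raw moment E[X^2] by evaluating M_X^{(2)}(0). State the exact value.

M_X(t) = 1/(2*(1/2 - t))
M^(2)(t) = -8/(8*t^3 - 12*t^2 + 6*t - 1)

E[X^2] = M^(2)(0) = 8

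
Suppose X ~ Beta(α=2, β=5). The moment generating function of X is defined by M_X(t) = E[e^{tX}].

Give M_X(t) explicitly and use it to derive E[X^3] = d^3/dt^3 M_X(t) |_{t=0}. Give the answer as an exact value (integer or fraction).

E[X^3] = M^(3)(0) = 1/21

M_X(t) = ₁F₁(2; 7; t)
M^(3)(t) = ₁F₁(5; 10; t)/21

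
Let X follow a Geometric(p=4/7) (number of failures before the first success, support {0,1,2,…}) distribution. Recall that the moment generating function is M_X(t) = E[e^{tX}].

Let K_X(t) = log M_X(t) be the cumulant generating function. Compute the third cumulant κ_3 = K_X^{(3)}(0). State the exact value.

M_X(t) = 4/(7*(1 - 3*e^(t)/7))
K_X(t) = log M_X(t) = -log(1 - 3*e^(t)/7) - log(7) + 2*log(2)
K′(t) = -3*e^(t)/(3*e^(t) - 7)
K′′(t) = 21*e^(t)/(9*e^(2*t) - 42*e^(t) + 49)
K′′′(t) = (-63*e^(2*t) - 147*e^(t))/(27*e^(3*t) - 189*e^(2*t) + 441*e^(t) - 343)

κ_3 = K′′′(0) = 105/32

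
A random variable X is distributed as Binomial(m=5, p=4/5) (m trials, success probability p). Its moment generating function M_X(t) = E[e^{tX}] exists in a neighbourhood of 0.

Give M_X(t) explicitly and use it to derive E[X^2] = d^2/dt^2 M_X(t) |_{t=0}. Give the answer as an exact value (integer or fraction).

E[X^2] = M^(2)(0) = 84/5

M_X(t) = (4*e^(t)/5 + 1/5)^5
M^(2)(t) = 1024*e^(5*t)/125 + 4096*e^(4*t)/625 + 1152*e^(3*t)/625 + 128*e^(2*t)/625 + 4*e^(t)/625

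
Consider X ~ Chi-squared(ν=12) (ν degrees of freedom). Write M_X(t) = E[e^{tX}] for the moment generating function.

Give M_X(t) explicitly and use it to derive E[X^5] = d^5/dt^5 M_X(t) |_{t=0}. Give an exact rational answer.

E[X^5] = M^(5)(0) = 967680

M_X(t) = (1 - 2*t)^(-6)
M^(5)(t) = -967680/(2048*t^11 - 11264*t^10 + 28160*t^9 - 42240*t^8 + 42240*t^7 - 29568*t^6 + 14784*t^5 - 5280*t^4 + 1320*t^3 - 220*t^2 + 22*t - 1)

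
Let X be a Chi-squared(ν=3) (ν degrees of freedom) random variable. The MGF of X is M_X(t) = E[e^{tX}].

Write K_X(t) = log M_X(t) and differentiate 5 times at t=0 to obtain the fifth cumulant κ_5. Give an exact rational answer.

M_X(t) = (1 - 2*t)^(-3/2)
K_X(t) = log M_X(t) = -3*log(1 - 2*t)/2
K^(5)(t) = -1152/(32*t^5 - 80*t^4 + 80*t^3 - 40*t^2 + 10*t - 1)

κ_5 = K^(5)(0) = 1152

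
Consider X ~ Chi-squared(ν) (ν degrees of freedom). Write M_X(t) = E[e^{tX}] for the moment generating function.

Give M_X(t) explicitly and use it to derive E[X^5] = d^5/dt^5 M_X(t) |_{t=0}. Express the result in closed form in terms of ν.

M_X(t) = (1 - 2*t)^(-ν/2)
M′(t) = -ν/(2*t*(1 - 2*t)^(ν/2) - (1 - 2*t)^(ν/2))
M′′(t) = (ν^2 + 2*ν)/(4*t^2*(1 - 2*t)^(ν/2) - 4*t*(1 - 2*t)^(ν/2) + (1 - 2*t)^(ν/2))
M′′′(t) = (-ν^3 - 6*ν^2 - 8*ν)/(8*t^3*(1 - 2*t)^(ν/2) - 12*t^2*(1 - 2*t)^(ν/2) + 6*t*(1 - 2*t)^(ν/2) - (1 - 2*t)^(ν/2))
M′′′′(t) = (ν^4 + 12*ν^3 + 44*ν^2 + 48*ν)/(16*t^4*(1 - 2*t)^(ν/2) - 32*t^3*(1 - 2*t)^(ν/2) + 24*t^2*(1 - 2*t)^(ν/2) - 8*t*(1 - 2*t)^(ν/2) + (1 - 2*t)^(ν/2))

E[X^5] = M′′′′′(0) = ν*(ν^4 + 20*ν^3 + 140*ν^2 + 400*ν + 384)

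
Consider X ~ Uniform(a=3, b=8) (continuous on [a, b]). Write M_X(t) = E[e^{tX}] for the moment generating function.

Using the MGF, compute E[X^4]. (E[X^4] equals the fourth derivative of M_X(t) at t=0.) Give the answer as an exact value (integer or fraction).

M_X(t) = (e^(8*t) - e^(3*t))/(5*t)
dM/dt = (8*t*e^(8*t) - 3*t*e^(3*t) - e^(8*t) + e^(3*t))/(5*t^2)
d^2M/dt^2 = (64*t^2*e^(8*t) - 9*t^2*e^(3*t) - 16*t*e^(8*t) + 6*t*e^(3*t) + 2*e^(8*t) - 2*e^(3*t))/(5*t^3)
d^3M/dt^3 = (512*t^3*e^(8*t) - 27*t^3*e^(3*t) - 192*t^2*e^(8*t) + 27*t^2*e^(3*t) + 48*t*e^(8*t) - 18*t*e^(3*t) - 6*e^(8*t) + 6*e^(3*t))/(5*t^4)

E[X^4] = d^4M/dt^4 |_{t=0} = 1301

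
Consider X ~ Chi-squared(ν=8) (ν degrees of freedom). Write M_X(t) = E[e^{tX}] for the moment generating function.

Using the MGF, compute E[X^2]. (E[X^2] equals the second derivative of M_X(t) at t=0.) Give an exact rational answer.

M_X(t) = (1 - 2*t)^(-4)
M^(2)(t) = 80/(64*t^6 - 192*t^5 + 240*t^4 - 160*t^3 + 60*t^2 - 12*t + 1)

E[X^2] = M^(2)(0) = 80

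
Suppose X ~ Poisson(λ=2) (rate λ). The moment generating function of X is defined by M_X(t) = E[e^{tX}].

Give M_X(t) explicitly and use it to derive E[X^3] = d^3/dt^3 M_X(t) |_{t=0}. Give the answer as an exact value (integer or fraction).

M_X(t) = e^(2*e^(t) - 2)
M^(3)(t) = (8*e^(3*t)*e^(2*e^(t)) + 12*e^(2*t)*e^(2*e^(t)) + 2*e^(t)*e^(2*e^(t)))*e^(-2)

E[X^3] = M^(3)(0) = 22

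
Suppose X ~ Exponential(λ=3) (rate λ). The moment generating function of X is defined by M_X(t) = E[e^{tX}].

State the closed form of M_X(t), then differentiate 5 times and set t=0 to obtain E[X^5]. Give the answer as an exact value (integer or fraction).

M_X(t) = 3/(3 - t)
D^5[M](t) = 360/(t^6 - 18*t^5 + 135*t^4 - 540*t^3 + 1215*t^2 - 1458*t + 729)

E[X^5] = D^5[M](0) = 40/81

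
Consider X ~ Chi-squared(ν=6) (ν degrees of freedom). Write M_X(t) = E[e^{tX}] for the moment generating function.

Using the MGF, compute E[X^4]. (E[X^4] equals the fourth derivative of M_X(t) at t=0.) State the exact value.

M_X(t) = (1 - 2*t)^(-3)
dM/dt = 6/(16*t^4 - 32*t^3 + 24*t^2 - 8*t + 1)
d^2M/dt^2 = -48/(32*t^5 - 80*t^4 + 80*t^3 - 40*t^2 + 10*t - 1)
d^3M/dt^3 = 480/(64*t^6 - 192*t^5 + 240*t^4 - 160*t^3 + 60*t^2 - 12*t + 1)
d^4M/dt^4 = -5760/(128*t^7 - 448*t^6 + 672*t^5 - 560*t^4 + 280*t^3 - 84*t^2 + 14*t - 1)

E[X^4] = d^4M/dt^4 |_{t=0} = 5760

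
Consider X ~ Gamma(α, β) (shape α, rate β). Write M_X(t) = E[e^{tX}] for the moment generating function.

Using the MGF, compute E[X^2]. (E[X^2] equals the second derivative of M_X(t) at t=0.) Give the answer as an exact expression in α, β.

M_X(t) = (β/(β - t))^α
M′(t) = -α*β^α*(1/(β - t))^α/(-β + t)
M′′(t) = (α^2*β^α*(1/(β - t))^α + α*β^α*(1/(β - t))^α)/(β^2 - 2*β*t + t^2)

E[X^2] = M′′(0) = α*(α + 1)/β^2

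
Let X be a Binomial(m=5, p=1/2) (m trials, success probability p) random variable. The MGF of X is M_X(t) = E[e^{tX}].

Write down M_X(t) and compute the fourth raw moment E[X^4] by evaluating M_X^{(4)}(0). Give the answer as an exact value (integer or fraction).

E[X^4] = d^4M/dt^4 |_{t=0} = 90

M_X(t) = (e^(t)/2 + 1/2)^5
dM/dt = 5*e^(5*t)/32 + 5*e^(4*t)/8 + 15*e^(3*t)/16 + 5*e^(2*t)/8 + 5*e^(t)/32
d^2M/dt^2 = 25*e^(5*t)/32 + 5*e^(4*t)/2 + 45*e^(3*t)/16 + 5*e^(2*t)/4 + 5*e^(t)/32
d^3M/dt^3 = 125*e^(5*t)/32 + 10*e^(4*t) + 135*e^(3*t)/16 + 5*e^(2*t)/2 + 5*e^(t)/32
d^4M/dt^4 = 625*e^(5*t)/32 + 40*e^(4*t) + 405*e^(3*t)/16 + 5*e^(2*t) + 5*e^(t)/32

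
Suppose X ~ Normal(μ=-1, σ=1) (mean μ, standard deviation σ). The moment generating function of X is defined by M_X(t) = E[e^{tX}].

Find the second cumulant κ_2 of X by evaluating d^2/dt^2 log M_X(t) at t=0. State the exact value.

M_X(t) = e^(t^2/2 - t)
K_X(t) = log M_X(t) = t^2/2 - t
D^2[K](t) = 1

κ_2 = D^2[K](0) = 1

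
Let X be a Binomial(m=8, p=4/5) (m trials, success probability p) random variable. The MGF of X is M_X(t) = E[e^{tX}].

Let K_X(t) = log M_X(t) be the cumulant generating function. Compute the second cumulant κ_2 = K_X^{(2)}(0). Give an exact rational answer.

M_X(t) = (4*e^(t)/5 + 1/5)^8
K_X(t) = log M_X(t) = 8*log(4*e^(t)/5 + 1/5)
K′(t) = 32*e^(t)/(4*e^(t) + 1)
K′′(t) = 32*e^(t)/(16*e^(2*t) + 8*e^(t) + 1)

κ_2 = K′′(0) = 32/25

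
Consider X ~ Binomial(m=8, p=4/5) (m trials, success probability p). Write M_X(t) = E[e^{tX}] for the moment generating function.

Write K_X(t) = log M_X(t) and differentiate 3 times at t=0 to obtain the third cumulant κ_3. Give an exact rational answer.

M_X(t) = (4*e^(t)/5 + 1/5)^8
K_X(t) = log M_X(t) = 8*log(4*e^(t)/5 + 1/5)
dK/dt = 32*e^(t)/(4*e^(t) + 1)
d^2K/dt^2 = 32*e^(t)/(16*e^(2*t) + 8*e^(t) + 1)
d^3K/dt^3 = (-128*e^(2*t) + 32*e^(t))/(64*e^(3*t) + 48*e^(2*t) + 12*e^(t) + 1)

κ_3 = d^3K/dt^3 |_{t=0} = -96/125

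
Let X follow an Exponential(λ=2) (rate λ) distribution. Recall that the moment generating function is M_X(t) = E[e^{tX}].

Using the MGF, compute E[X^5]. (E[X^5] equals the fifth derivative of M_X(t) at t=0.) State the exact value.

E[X^5] = M^(5)(0) = 15/4

M_X(t) = 2/(2 - t)
M^(5)(t) = 240/(t^6 - 12*t^5 + 60*t^4 - 160*t^3 + 240*t^2 - 192*t + 64)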